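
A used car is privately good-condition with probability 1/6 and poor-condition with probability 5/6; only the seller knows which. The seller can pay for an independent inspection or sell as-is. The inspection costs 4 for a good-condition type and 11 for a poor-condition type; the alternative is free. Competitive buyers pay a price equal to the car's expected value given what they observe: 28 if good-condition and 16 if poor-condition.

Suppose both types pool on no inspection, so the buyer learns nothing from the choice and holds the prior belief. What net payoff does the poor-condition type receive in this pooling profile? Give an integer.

Pooled price = 1/6·28 + 5/6·16 = 18.
poor-condition pays no cost for no inspection, so net payoff = 18.

18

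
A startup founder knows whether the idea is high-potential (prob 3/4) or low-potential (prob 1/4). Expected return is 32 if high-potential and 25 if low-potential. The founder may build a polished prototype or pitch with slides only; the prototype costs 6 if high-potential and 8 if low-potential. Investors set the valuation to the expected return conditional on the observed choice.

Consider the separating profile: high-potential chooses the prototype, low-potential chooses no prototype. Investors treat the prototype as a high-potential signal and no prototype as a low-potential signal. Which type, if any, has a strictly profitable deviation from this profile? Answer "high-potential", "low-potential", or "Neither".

Neither

The prototype pays 32; no prototype pays 25.
high-potential: assigned the prototype, nets 32 − 6 = 26; deviating to no prototype nets 25.
low-potential: assigned no prototype, nets 25; deviating to the prototype nets 32 − 8 = 24.
Both types strictly prefer their assigned action; no profitable deviation.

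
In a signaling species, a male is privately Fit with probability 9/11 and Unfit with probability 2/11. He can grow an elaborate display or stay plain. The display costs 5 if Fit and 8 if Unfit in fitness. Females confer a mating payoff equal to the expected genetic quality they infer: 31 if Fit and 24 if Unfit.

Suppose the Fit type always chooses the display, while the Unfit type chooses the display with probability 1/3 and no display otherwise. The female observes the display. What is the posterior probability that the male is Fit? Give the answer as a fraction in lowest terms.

P(the display) = (9/11)·1 + (2/11)·(1/3) = 29/33.
By Bayes' rule, P(Fit | the display) = (9/11) / (29/33) = 27/29.

27/29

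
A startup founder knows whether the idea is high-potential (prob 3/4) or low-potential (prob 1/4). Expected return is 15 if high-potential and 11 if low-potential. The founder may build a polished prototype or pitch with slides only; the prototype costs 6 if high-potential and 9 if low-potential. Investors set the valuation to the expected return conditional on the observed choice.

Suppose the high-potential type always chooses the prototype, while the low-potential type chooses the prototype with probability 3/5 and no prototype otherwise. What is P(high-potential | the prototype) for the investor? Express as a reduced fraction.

5/6

P(the prototype) = (3/4)·1 + (1/4)·(3/5) = 9/10.
By Bayes' rule, P(high-potential | the prototype) = (3/4) / (9/10) = 5/6.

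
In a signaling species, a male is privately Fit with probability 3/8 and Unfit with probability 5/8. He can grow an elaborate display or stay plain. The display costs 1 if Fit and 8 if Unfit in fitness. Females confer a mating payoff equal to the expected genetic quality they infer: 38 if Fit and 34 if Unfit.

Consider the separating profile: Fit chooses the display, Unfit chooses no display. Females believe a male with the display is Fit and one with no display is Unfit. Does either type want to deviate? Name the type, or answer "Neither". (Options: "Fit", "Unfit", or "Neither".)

Neither

The display pays 38; no display pays 34.
Fit: assigned the display, nets 38 − 1 = 37; deviating to no display nets 34.
Unfit: assigned no display, nets 34; deviating to the display nets 38 − 8 = 30.
Both types strictly prefer their assigned action; no profitable deviation.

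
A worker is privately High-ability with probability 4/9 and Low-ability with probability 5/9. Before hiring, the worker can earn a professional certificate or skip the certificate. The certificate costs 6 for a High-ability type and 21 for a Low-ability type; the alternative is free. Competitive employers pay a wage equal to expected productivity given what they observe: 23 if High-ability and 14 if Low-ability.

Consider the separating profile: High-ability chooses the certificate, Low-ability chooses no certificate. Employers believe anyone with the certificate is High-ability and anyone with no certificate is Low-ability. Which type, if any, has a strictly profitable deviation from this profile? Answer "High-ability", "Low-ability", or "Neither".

The certificate pays 23; no certificate pays 14.
High-ability: assigned the certificate, nets 23 − 6 = 17; deviating to no certificate nets 14.
Low-ability: assigned no certificate, nets 14; deviating to the certificate nets 23 − 21 = 2.
Both types strictly prefer their assigned action; no profitable deviation.

Neither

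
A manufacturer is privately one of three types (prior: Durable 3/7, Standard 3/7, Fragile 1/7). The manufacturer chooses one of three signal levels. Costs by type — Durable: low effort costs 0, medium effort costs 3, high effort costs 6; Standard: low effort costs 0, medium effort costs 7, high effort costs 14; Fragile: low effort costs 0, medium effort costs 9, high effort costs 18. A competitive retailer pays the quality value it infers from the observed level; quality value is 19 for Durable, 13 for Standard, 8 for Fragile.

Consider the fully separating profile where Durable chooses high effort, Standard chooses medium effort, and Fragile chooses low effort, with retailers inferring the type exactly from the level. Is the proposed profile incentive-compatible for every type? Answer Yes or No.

Separating prices: high effort → 19, medium effort → 13, low effort → 8.
Durable (assigned high effort): low effort: 8 − 0 = 8; medium effort: 13 − 3 = 10; high effort: 19 − 6 = 13. Durable stays.
Standard (assigned medium effort): low effort: 8 − 0 = 8; medium effort: 13 − 7 = 6; high effort: 19 − 14 = 5. Standard prefers low effort.
Fragile (assigned low effort): low effort: 8 − 0 = 8; medium effort: 13 − 9 = 4; high effort: 19 − 18 = 1. Fragile stays.
At least one type deviates; the separating profile fails.

No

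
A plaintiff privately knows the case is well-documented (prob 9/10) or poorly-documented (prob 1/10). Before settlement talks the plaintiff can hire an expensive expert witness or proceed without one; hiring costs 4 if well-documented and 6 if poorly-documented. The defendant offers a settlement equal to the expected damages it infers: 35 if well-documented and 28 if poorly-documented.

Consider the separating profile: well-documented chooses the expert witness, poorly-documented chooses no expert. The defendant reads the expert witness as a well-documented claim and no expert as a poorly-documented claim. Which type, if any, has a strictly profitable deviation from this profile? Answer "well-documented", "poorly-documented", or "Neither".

The expert witness pays 35; no expert pays 28.
well-documented: assigned the expert witness, nets 35 − 4 = 31; deviating to no expert nets 28.
poorly-documented: assigned no expert, nets 28; deviating to the expert witness nets 35 − 6 = 29.
The poorly-documented type gains 1 by deviating.

poorly-documented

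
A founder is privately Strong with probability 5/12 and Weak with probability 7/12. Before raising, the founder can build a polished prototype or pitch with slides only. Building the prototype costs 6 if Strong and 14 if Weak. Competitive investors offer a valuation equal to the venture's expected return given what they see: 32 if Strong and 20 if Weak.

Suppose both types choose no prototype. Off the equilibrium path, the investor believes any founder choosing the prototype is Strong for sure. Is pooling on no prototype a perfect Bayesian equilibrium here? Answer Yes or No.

No

On path, the investor holds the prior and pays 5/12·32 + 7/12·20 = 25. Off path (the prototype), believing Strong, it pays 32.
Strong: no prototype nets 25; the prototype nets 32 − 6 = 26. Strong would deviate.
Weak: no prototype nets 25; the prototype nets 32 − 14 = 18. Weak stays.
A type deviates, so pooling fails.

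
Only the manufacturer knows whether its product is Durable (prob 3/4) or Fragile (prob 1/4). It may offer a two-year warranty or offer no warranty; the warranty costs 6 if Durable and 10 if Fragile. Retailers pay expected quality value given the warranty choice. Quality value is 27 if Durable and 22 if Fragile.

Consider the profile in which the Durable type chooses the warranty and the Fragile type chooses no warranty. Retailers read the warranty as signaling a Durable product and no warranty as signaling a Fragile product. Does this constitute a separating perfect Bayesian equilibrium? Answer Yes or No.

Under these beliefs, the warranty earns price 27 and no warranty earns price 22.
Durable: the warranty nets 27 − 6 = 21; no warranty nets 22. Durable would deviate to no warranty.
Fragile: the warranty nets 27 − 10 = 17; no warranty nets 22. Fragile prefers no warranty.
Durable has a profitable deviation, so the profile is not an equilibrium.

No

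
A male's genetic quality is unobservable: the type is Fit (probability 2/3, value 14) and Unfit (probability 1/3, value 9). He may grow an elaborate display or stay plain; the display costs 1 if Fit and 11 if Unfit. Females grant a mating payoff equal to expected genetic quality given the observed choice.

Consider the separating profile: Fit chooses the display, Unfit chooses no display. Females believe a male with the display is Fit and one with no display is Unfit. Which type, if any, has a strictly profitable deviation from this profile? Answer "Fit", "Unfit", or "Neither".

The display pays 14; no display pays 9.
Fit: assigned the display, nets 14 − 1 = 13; deviating to no display nets 9.
Unfit: assigned no display, nets 9; deviating to the display nets 14 − 11 = 3.
Both types strictly prefer their assigned action; no profitable deviation.

Neither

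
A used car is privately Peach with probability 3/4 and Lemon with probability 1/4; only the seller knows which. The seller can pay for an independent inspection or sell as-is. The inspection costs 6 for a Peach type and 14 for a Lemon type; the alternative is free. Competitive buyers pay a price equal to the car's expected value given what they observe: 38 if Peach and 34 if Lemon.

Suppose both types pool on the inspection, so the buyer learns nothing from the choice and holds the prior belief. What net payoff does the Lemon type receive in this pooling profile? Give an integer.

23

Pooled price = 3/4·38 + 1/4·34 = 37.
Lemon pays cost 14 for the inspection, so net payoff = 37 − 14 = 23.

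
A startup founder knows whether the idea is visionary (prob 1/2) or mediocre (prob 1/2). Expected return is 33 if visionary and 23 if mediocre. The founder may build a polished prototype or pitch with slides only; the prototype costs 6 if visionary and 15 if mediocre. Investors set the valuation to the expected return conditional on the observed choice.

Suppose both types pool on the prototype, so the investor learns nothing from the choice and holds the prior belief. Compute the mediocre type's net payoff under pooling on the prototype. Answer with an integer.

13

Pooled valuation = 1/2·33 + 1/2·23 = 28.
mediocre pays cost 15 for the prototype, so net payoff = 28 − 15 = 13.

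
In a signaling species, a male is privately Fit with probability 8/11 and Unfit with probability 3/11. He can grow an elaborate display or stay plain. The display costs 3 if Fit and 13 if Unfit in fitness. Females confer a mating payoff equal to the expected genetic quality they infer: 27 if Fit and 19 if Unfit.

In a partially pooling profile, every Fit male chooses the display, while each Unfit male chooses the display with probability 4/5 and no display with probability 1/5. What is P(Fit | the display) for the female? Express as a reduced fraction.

10/13

P(the display) = (8/11)·1 + (3/11)·(4/5) = 52/55.
By Bayes' rule, P(Fit | the display) = (8/11) / (52/55) = 10/13.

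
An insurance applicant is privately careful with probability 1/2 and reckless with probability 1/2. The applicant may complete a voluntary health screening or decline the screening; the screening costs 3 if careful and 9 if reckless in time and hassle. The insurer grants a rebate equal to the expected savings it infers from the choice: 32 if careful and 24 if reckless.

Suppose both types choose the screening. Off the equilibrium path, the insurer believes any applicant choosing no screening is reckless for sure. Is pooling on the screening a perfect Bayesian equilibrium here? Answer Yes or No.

No

On path, the insurer holds the prior and pays 1/2·32 + 1/2·24 = 28. Off path (no screening), believing reckless, it pays 24.
careful: the screening nets 28 − 3 = 25; no screening nets 24. careful stays.
reckless: the screening nets 28 − 9 = 19; no screening nets 24. reckless would deviate.
A type deviates, so pooling fails.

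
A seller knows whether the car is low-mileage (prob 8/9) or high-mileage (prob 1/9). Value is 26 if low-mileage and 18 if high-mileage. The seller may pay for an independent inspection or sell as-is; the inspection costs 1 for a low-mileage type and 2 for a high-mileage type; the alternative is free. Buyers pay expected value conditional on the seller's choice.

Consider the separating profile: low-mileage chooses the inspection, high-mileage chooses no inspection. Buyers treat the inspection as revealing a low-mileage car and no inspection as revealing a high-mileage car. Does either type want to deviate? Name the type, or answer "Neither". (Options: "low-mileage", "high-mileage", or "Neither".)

high-mileage

The inspection pays 26; no inspection pays 18.
low-mileage: assigned the inspection, nets 26 − 1 = 25; deviating to no inspection nets 18.
high-mileage: assigned no inspection, nets 18; deviating to the inspection nets 26 − 2 = 24.
The high-mileage type gains 6 by deviating.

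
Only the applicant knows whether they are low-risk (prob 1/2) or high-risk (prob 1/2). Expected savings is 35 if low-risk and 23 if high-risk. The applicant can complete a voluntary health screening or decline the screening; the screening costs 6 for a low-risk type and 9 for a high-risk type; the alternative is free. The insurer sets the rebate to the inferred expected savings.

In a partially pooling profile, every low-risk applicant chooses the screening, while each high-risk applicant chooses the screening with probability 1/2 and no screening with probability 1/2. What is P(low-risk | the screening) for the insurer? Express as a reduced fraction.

2/3

P(the screening) = (1/2)·1 + (1/2)·(1/2) = 3/4.
By Bayes' rule, P(low-risk | the screening) = (1/2) / (3/4) = 2/3.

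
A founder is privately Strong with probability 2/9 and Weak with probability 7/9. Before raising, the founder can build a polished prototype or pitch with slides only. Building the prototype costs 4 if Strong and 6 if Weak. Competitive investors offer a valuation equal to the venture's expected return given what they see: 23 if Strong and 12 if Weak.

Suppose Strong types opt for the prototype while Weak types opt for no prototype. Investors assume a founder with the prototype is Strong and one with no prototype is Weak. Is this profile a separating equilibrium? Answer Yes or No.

Under these beliefs, the prototype earns valuation 23 and no prototype earns valuation 12.
Strong: the prototype nets 23 − 4 = 19; no prototype nets 12. Strong prefers the prototype.
Weak: the prototype nets 23 − 6 = 17; no prototype nets 12. Weak would deviate to the prototype.
Weak has a profitable deviation, so the profile is not an equilibrium.

No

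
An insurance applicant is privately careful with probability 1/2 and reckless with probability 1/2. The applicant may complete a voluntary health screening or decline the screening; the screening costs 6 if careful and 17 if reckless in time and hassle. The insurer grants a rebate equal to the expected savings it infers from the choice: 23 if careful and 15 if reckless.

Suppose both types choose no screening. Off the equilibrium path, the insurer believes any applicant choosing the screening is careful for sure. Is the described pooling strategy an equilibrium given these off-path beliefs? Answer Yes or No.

On path, the insurer holds the prior and pays 1/2·23 + 1/2·15 = 19. Off path (the screening), believing careful, it pays 23.
careful: no screening nets 19; the screening nets 23 − 6 = 17. careful stays.
reckless: no screening nets 19; the screening nets 23 − 17 = 6. reckless stays.
No type deviates, so pooling is sustained.

Yes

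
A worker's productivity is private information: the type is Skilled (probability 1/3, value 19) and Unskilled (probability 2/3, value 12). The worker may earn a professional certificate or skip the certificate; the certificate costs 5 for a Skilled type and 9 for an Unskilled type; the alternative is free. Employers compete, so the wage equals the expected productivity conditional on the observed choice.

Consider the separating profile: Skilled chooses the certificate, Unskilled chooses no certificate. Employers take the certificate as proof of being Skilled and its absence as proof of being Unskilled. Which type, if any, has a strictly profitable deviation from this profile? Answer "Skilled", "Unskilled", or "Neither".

Neither

The certificate pays 19; no certificate pays 12.
Skilled: assigned the certificate, nets 19 − 5 = 14; deviating to no certificate nets 12.
Unskilled: assigned no certificate, nets 12; deviating to the certificate nets 19 − 9 = 10.
Both types strictly prefer their assigned action; no profitable deviation.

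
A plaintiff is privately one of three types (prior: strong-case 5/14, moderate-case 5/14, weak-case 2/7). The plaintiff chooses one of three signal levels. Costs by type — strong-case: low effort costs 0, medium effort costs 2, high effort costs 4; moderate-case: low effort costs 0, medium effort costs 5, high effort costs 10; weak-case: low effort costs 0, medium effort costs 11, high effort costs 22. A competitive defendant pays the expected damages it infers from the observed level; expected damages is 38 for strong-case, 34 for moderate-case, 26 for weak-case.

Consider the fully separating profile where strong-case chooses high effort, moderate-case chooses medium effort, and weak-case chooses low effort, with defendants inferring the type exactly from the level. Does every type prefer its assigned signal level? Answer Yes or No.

Separating settlements: high effort → 38, medium effort → 34, low effort → 26.
strong-case (assigned high effort): low effort: 26 − 0 = 26; medium effort: 34 − 2 = 32; high effort: 38 − 4 = 34. strong-case stays.
moderate-case (assigned medium effort): low effort: 26 − 0 = 26; medium effort: 34 − 5 = 29; high effort: 38 − 10 = 28. moderate-case stays.
weak-case (assigned low effort): low effort: 26 − 0 = 26; medium effort: 34 − 11 = 23; high effort: 38 − 22 = 16. weak-case stays.
Every type prefers its assigned level; separation holds.

Yes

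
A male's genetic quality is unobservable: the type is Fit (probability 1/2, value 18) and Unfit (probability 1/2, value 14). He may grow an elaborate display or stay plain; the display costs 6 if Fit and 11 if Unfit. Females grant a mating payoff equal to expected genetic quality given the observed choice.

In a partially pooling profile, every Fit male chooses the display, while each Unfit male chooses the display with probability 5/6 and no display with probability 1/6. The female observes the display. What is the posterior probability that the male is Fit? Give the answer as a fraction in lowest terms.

P(the display) = (1/2)·1 + (1/2)·(5/6) = 11/12.
By Bayes' rule, P(Fit | the display) = (1/2) / (11/12) = 6/11.

6/11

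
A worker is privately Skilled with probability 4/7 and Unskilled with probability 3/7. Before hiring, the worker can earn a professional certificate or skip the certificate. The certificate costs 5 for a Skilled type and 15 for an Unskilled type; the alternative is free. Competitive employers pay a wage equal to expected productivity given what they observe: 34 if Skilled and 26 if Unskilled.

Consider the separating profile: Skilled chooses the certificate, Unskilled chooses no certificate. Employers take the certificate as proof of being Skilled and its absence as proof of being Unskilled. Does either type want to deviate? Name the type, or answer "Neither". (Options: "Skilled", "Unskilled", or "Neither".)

Neither

The certificate pays 34; no certificate pays 26.
Skilled: assigned the certificate, nets 34 − 5 = 29; deviating to no certificate nets 26.
Unskilled: assigned no certificate, nets 26; deviating to the certificate nets 34 − 15 = 19.
Both types strictly prefer their assigned action; no profitable deviation.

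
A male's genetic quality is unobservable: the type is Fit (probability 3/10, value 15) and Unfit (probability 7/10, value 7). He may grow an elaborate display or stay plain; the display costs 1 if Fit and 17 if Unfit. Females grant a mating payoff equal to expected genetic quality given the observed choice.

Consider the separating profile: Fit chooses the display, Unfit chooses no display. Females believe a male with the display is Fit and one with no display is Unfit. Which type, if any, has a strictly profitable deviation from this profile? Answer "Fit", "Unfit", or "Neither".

Neither

The display pays 15; no display pays 7.
Fit: assigned the display, nets 15 − 1 = 14; deviating to no display nets 7.
Unfit: assigned no display, nets 7; deviating to the display nets 15 − 17 = -2.
Both types strictly prefer their assigned action; no profitable deviation.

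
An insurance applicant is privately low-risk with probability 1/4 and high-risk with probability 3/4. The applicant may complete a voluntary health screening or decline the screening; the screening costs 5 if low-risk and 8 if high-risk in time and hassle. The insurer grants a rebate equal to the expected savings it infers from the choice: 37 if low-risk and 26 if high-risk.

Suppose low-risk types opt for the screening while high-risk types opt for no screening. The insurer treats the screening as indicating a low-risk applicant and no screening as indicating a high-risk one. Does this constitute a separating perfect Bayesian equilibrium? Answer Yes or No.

Under these beliefs, the screening earns rebate 37 and no screening earns rebate 26.
low-risk: the screening nets 37 − 5 = 32; no screening nets 26. low-risk prefers the screening.
high-risk: the screening nets 37 − 8 = 29; no screening nets 26. high-risk would deviate to the screening.
high-risk has a profitable deviation, so the profile is not an equilibrium.

No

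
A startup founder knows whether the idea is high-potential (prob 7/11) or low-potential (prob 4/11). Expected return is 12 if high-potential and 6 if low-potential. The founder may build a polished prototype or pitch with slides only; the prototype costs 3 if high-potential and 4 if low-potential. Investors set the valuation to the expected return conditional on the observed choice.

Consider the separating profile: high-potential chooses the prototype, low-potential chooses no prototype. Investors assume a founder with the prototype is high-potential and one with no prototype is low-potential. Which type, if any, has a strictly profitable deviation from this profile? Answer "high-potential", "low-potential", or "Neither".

low-potential

The prototype pays 12; no prototype pays 6.
high-potential: assigned the prototype, nets 12 − 3 = 9; deviating to no prototype nets 6.
low-potential: assigned no prototype, nets 6; deviating to the prototype nets 12 − 4 = 8.
The low-potential type gains 2 by deviating.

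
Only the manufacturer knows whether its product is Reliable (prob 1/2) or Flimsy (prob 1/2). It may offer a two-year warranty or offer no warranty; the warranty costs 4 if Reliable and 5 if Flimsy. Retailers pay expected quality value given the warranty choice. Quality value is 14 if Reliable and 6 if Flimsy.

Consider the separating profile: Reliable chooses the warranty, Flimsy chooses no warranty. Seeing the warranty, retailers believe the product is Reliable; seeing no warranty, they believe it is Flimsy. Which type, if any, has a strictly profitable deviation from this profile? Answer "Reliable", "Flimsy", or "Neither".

Flimsy

The warranty pays 14; no warranty pays 6.
Reliable: assigned the warranty, nets 14 − 4 = 10; deviating to no warranty nets 6.
Flimsy: assigned no warranty, nets 6; deviating to the warranty nets 14 − 5 = 9.
The Flimsy type gains 3 by deviating.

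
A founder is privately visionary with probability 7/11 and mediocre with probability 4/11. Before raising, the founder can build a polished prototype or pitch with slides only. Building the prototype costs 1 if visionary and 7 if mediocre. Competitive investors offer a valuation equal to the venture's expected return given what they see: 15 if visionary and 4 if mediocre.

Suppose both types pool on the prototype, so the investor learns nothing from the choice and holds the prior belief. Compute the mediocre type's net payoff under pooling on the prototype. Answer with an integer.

Pooled valuation = 7/11·15 + 4/11·4 = 11.
mediocre pays cost 7 for the prototype, so net payoff = 11 − 7 = 4.

4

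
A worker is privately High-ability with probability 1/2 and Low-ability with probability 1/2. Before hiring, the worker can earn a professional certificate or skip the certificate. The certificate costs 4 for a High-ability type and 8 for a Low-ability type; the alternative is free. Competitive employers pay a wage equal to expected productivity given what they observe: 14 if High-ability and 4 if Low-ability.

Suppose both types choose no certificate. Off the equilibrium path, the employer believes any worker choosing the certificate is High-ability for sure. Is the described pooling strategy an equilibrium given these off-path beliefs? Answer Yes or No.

No

On path, the employer holds the prior and pays 1/2·14 + 1/2·4 = 9. Off path (the certificate), believing High-ability, it pays 14.
High-ability: no certificate nets 9; the certificate nets 14 − 4 = 10. High-ability would deviate.
Low-ability: no certificate nets 9; the certificate nets 14 − 8 = 6. Low-ability stays.
A type deviates, so pooling fails.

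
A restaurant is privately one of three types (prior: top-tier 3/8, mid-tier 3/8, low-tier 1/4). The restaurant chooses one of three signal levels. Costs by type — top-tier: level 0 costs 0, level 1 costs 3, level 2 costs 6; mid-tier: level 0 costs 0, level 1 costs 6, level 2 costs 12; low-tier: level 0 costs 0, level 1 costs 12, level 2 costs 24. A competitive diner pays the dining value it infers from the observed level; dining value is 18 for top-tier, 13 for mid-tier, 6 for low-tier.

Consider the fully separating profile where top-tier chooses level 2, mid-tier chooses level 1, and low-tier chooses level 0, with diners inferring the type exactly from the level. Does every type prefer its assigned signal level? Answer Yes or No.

Yes

Separating price premiums: level 2 → 18, level 1 → 13, level 0 → 6.
top-tier (assigned level 2): level 0: 6 − 0 = 6; level 1: 13 − 3 = 10; level 2: 18 − 6 = 12. top-tier stays.
mid-tier (assigned level 1): level 0: 6 − 0 = 6; level 1: 13 − 6 = 7; level 2: 18 − 12 = 6. mid-tier stays.
low-tier (assigned level 0): level 0: 6 − 0 = 6; level 1: 13 − 12 = 1; level 2: 18 − 24 = -6. low-tier stays.
Every type prefers its assigned level; separation holds.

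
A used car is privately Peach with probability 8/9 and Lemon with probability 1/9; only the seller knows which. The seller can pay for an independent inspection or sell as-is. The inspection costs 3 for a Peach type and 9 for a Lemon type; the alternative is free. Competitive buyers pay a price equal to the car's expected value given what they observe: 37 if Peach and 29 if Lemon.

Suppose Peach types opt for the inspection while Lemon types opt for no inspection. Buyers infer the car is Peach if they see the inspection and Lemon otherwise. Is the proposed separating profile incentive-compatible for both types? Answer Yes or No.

Under these beliefs, the inspection earns price 37 and no inspection earns price 29.
Peach: the inspection nets 37 − 3 = 34; no inspection nets 29. Peach prefers the inspection.
Lemon: the inspection nets 37 − 9 = 28; no inspection nets 29. Lemon prefers no inspection.
Neither type deviates, so the separating profile is an equilibrium.

Yes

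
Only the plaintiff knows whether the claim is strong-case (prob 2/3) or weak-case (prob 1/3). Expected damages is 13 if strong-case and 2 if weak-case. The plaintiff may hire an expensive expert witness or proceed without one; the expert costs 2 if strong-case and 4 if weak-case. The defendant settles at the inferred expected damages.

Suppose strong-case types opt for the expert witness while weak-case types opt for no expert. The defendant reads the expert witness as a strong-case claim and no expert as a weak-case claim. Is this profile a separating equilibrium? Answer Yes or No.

No

Under these beliefs, the expert witness earns settlement 13 and no expert earns settlement 2.
strong-case: the expert witness nets 13 − 2 = 11; no expert nets 2. strong-case prefers the expert witness.
weak-case: the expert witness nets 13 − 4 = 9; no expert nets 2. weak-case would deviate to the expert witness.
weak-case has a profitable deviation, so the profile is not an equilibrium.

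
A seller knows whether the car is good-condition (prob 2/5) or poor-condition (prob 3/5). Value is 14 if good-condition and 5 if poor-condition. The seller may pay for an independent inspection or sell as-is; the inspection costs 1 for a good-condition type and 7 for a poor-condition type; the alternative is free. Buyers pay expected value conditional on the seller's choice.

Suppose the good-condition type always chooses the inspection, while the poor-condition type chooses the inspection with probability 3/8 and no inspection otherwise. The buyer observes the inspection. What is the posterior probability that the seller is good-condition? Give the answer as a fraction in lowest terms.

P(the inspection) = (2/5)·1 + (3/5)·(3/8) = 5/8.
By Bayes' rule, P(good-condition | the inspection) = (2/5) / (5/8) = 16/25.

16/25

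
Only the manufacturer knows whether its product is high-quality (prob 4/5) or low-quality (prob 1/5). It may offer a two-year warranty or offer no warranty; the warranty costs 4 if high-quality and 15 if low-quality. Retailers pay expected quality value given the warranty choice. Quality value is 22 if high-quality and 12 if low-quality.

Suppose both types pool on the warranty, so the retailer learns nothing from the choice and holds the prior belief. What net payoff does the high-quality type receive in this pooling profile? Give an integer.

16

Pooled price = 4/5·22 + 1/5·12 = 20.
high-quality pays cost 4 for the warranty, so net payoff = 20 − 4 = 16.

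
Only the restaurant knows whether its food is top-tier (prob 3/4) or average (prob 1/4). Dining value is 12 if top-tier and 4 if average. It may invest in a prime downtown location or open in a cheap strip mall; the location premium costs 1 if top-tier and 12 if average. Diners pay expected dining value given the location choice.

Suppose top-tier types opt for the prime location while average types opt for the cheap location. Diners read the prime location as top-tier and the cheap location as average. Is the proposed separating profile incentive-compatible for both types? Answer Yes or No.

Yes

Under these beliefs, the prime location earns price premium 12 and the cheap location earns price premium 4.
top-tier: the prime location nets 12 − 1 = 11; the cheap location nets 4. top-tier prefers the prime location.
average: the prime location nets 12 − 12 = 0; the cheap location nets 4. average prefers the cheap location.
Neither type deviates, so the separating profile is an equilibrium.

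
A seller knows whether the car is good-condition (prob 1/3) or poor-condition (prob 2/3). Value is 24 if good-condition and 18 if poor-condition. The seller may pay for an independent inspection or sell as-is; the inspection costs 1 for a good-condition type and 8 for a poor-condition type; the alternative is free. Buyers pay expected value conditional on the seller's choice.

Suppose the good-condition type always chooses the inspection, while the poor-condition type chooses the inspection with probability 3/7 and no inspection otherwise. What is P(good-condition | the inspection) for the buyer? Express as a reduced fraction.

P(the inspection) = (1/3)·1 + (2/3)·(3/7) = 13/21.
By Bayes' rule, P(good-condition | the inspection) = (1/3) / (13/21) = 7/13.

7/13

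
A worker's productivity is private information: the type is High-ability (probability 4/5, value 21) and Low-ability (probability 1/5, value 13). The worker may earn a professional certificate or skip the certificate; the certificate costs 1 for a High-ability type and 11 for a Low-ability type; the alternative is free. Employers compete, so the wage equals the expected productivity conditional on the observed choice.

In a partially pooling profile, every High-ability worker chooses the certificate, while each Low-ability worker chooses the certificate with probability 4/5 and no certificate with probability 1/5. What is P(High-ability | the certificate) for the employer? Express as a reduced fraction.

5/6

P(the certificate) = (4/5)·1 + (1/5)·(4/5) = 24/25.
By Bayes' rule, P(High-ability | the certificate) = (4/5) / (24/25) = 5/6.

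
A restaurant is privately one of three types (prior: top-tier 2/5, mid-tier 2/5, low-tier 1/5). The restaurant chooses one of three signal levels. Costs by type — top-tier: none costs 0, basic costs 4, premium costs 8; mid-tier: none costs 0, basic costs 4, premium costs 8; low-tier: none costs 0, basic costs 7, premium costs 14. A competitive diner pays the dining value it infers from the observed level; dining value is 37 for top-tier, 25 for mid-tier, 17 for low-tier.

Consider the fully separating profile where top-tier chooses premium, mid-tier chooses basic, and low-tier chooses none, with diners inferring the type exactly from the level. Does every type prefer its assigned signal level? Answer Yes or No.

Separating price premiums: premium → 37, basic → 25, none → 17.
top-tier (assigned premium): none: 17 − 0 = 17; basic: 25 − 4 = 21; premium: 37 − 8 = 29. top-tier stays.
mid-tier (assigned basic): none: 17 − 0 = 17; basic: 25 − 4 = 21; premium: 37 − 8 = 29. mid-tier prefers premium.
low-tier (assigned none): none: 17 − 0 = 17; basic: 25 − 7 = 18; premium: 37 − 14 = 23. low-tier prefers premium.
At least one type deviates; the separating profile fails.

No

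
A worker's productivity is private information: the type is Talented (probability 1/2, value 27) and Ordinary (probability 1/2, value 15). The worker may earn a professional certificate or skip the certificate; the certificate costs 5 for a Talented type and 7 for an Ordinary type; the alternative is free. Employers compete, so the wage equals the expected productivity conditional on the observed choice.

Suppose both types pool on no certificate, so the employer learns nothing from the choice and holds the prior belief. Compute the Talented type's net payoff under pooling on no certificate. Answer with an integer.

21

Pooled wage = 1/2·27 + 1/2·15 = 21.
Talented pays no cost for no certificate, so net payoff = 21.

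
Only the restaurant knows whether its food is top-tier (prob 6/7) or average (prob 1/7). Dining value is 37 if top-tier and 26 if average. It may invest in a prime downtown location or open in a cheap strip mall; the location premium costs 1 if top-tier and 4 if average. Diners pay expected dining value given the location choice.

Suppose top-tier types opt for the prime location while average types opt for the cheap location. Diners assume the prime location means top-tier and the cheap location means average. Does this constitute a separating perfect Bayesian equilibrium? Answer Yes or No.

Under these beliefs, the prime location earns price premium 37 and the cheap location earns price premium 26.
top-tier: the prime location nets 37 − 1 = 36; the cheap location nets 26. top-tier prefers the prime location.
average: the prime location nets 37 − 4 = 33; the cheap location nets 26. average would deviate to the prime location.
average has a profitable deviation, so the profile is not an equilibrium.

No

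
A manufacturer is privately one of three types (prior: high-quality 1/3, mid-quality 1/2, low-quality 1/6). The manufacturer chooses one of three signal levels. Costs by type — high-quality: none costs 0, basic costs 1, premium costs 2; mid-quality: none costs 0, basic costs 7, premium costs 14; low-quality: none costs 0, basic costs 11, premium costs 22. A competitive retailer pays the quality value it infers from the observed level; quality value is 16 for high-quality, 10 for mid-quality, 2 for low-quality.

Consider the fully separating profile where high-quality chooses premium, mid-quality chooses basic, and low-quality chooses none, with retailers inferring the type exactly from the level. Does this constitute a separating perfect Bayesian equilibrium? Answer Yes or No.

Yes

Separating prices: premium → 16, basic → 10, none → 2.
high-quality (assigned premium): none: 2 − 0 = 2; basic: 10 − 1 = 9; premium: 16 − 2 = 14. high-quality stays.
mid-quality (assigned basic): none: 2 − 0 = 2; basic: 10 − 7 = 3; premium: 16 − 14 = 2. mid-quality stays.
low-quality (assigned none): none: 2 − 0 = 2; basic: 10 − 11 = -1; premium: 16 − 22 = -6. low-quality stays.
Every type prefers its assigned level; separation holds.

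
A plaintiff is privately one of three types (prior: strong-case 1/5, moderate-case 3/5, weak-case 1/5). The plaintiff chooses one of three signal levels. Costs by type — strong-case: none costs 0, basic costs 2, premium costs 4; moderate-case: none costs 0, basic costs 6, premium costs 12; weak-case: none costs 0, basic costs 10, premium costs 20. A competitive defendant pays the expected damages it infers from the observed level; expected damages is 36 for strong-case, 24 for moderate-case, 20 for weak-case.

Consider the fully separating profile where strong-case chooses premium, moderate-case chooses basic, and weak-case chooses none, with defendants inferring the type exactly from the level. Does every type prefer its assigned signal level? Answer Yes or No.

Separating settlements: premium → 36, basic → 24, none → 20.
strong-case (assigned premium): none: 20 − 0 = 20; basic: 24 − 2 = 22; premium: 36 − 4 = 32. strong-case stays.
moderate-case (assigned basic): none: 20 − 0 = 20; basic: 24 − 6 = 18; premium: 36 − 12 = 24. moderate-case prefers premium.
weak-case (assigned none): none: 20 − 0 = 20; basic: 24 − 10 = 14; premium: 36 − 20 = 16. weak-case stays.
At least one type deviates; the separating profile fails.

No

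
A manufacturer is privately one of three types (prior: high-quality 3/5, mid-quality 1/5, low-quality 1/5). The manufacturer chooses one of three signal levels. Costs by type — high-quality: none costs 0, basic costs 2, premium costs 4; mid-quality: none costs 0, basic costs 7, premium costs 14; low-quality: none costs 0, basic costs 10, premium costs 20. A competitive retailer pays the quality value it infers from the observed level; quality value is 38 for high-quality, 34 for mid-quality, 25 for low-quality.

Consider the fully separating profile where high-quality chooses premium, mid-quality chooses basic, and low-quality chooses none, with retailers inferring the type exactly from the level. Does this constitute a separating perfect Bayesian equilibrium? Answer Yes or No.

Yes

Separating prices: premium → 38, basic → 34, none → 25.
high-quality (assigned premium): none: 25 − 0 = 25; basic: 34 − 2 = 32; premium: 38 − 4 = 34. high-quality stays.
mid-quality (assigned basic): none: 25 − 0 = 25; basic: 34 − 7 = 27; premium: 38 − 14 = 24. mid-quality stays.
low-quality (assigned none): none: 25 − 0 = 25; basic: 34 − 10 = 24; premium: 38 − 20 = 18. low-quality stays.
Every type prefers its assigned level; separation holds.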